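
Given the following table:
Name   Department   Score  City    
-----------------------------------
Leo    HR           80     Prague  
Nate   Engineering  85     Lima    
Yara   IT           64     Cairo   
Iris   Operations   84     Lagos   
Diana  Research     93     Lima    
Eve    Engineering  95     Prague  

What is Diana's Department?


Row 5: Diana
Department = Research

ANSWER: Research


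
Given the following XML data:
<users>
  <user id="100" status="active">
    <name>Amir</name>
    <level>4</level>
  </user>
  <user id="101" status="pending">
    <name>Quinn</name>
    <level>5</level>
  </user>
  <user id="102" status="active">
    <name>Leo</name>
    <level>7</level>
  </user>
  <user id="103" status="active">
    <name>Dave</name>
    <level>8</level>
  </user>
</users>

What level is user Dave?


Finding user: Dave
<level>8</level>

ANSWER: 8


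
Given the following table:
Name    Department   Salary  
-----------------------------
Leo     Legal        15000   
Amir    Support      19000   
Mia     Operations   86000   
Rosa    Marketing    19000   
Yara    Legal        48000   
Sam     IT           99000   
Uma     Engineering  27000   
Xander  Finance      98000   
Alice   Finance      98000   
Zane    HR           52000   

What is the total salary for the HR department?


HR department members:
  Zane: 52000
Total = 52000 = 52000

ANSWER: 52000


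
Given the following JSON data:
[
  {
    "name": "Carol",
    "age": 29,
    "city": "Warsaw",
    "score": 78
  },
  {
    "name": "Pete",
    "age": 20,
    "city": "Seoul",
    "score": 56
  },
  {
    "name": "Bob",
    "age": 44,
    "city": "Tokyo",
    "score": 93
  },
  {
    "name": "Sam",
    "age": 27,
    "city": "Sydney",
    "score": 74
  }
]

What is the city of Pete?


Looking up record where name = Pete
Record index: 1
Field 'city' = Seoul

ANSWER: Seoul


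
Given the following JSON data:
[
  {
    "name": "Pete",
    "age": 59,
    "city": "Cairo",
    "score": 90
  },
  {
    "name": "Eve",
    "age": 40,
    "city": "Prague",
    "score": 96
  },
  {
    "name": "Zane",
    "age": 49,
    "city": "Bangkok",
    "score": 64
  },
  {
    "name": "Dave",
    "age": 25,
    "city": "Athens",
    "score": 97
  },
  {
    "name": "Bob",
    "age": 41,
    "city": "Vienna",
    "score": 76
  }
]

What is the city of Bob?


Looking up record where name = Bob
Record index: 4
Field 'city' = Vienna

ANSWER: Vienna


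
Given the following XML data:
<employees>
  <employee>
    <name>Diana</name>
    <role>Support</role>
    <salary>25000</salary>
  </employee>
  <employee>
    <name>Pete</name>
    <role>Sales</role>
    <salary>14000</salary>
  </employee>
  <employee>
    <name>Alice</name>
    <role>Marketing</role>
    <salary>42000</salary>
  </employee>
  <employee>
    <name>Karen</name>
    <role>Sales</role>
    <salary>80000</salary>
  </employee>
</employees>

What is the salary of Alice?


Searching for <employee> with <name>Alice</name>
Found at position 3
<salary>42000</salary>

ANSWER: 42000


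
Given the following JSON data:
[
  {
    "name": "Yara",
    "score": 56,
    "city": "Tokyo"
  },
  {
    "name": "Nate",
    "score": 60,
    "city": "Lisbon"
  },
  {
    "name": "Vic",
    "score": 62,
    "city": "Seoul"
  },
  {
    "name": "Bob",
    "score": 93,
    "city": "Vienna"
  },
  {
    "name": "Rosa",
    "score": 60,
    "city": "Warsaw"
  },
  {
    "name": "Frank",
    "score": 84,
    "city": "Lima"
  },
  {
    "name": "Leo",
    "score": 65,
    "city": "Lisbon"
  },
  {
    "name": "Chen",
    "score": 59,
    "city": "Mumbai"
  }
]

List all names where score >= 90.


Filtering records where score >= 90:
  Yara (score=56) -> no
  Nate (score=60) -> no
  Vic (score=62) -> no
  Bob (score=93) -> YES
  Rosa (score=60) -> no
  Frank (score=84) -> no
  Leo (score=65) -> no
  Chen (score=59) -> no


ANSWER: Bob


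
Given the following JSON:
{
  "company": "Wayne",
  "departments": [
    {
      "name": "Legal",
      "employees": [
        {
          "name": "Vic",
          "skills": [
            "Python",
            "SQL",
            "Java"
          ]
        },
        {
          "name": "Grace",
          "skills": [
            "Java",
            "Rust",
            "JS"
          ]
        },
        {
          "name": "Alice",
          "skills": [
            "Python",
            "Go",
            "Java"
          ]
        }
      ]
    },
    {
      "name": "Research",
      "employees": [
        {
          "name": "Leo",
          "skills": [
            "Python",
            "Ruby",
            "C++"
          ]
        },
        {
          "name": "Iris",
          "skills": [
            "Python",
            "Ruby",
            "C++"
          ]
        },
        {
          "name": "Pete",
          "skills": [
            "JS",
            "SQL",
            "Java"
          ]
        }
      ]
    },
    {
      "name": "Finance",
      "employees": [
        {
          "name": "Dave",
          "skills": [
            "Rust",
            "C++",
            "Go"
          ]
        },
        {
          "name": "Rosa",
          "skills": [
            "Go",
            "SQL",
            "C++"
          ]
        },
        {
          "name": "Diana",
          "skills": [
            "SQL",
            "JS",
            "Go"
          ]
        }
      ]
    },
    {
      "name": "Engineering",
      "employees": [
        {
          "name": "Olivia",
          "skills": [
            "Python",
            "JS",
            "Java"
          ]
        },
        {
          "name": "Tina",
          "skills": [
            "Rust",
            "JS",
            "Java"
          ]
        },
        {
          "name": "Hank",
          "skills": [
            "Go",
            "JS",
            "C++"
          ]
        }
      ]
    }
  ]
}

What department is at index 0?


Path: departments[0].name
Value: Legal

ANSWER: Legal


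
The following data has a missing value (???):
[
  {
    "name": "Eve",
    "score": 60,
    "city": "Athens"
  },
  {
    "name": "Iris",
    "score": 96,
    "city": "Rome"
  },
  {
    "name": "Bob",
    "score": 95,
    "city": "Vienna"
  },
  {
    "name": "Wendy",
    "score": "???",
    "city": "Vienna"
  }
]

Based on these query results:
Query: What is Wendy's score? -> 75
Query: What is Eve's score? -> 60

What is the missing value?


The missing value is Wendy's score
From query: Wendy's score = 75

ANSWER: 75


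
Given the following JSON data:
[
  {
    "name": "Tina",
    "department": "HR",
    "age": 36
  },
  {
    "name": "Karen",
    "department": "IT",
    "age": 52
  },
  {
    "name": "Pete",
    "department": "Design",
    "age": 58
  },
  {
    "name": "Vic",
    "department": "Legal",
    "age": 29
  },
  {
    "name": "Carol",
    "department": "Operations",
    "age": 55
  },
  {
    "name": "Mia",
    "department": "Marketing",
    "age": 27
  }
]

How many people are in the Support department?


Scanning records for department = Support
  No matches found
Count: 0

ANSWER: 0


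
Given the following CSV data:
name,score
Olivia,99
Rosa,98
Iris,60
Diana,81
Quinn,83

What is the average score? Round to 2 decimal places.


Scores: 99, 98, 60, 81, 83
Sum = 421
Count = 5
Average = 421 / 5 = 84.20

ANSWER: 84.20


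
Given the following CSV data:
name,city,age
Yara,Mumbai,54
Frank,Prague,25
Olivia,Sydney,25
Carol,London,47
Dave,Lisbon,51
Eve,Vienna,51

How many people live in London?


Scanning city column for 'London':
  Row 4: Carol -> MATCH
Total matches: 1

ANSWER: 1


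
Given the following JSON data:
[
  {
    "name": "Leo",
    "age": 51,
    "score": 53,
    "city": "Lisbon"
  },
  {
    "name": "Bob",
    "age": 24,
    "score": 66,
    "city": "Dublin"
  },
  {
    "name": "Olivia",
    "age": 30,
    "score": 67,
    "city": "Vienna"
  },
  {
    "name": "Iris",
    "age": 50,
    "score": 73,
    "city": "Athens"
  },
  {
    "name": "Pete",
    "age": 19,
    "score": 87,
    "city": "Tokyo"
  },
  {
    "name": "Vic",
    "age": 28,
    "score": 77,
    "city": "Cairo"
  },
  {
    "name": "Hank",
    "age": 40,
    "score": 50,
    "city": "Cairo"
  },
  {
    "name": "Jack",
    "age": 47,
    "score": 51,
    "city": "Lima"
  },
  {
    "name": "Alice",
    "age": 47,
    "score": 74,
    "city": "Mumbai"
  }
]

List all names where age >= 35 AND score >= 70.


Checking both conditions:
  Leo (age=51, score=53) -> no
  Bob (age=24, score=66) -> no
  Olivia (age=30, score=67) -> no
  Iris (age=50, score=73) -> YES
  Pete (age=19, score=87) -> no
  Vic (age=28, score=77) -> no
  Hank (age=40, score=50) -> no
  Jack (age=47, score=51) -> no
  Alice (age=47, score=74) -> YES


ANSWER: Iris, Alice


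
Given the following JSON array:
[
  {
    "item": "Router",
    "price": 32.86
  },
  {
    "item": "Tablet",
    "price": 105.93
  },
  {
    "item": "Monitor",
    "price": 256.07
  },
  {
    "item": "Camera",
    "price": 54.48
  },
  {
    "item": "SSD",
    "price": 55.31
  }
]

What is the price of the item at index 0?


Array index 0 -> Router
price = 32.86

ANSWER: 32.86


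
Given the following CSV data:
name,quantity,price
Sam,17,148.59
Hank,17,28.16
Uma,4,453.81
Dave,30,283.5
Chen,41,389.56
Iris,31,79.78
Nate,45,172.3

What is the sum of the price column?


Values in 'price' column:
  Row 1: 148.59
  Row 2: 28.16
  Row 3: 453.81
  Row 4: 283.5
  Row 5: 389.56
  Row 6: 79.78
  Row 7: 172.3
Sum = 148.59 + 28.16 + 453.81 + 283.5 + 389.56 + 79.78 + 172.3 = 1555.7

ANSWER: 1555.7


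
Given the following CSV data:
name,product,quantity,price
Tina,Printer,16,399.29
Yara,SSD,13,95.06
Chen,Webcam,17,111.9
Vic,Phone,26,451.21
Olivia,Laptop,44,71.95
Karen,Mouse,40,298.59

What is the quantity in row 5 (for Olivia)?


Row 5: Olivia
Column 'quantity' = 44

ANSWER: 44


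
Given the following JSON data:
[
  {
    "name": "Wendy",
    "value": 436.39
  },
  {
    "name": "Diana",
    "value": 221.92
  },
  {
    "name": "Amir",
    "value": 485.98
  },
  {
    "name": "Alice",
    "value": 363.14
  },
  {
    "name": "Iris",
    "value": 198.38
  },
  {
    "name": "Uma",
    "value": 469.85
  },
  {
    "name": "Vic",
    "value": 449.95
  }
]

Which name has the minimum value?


Comparing values:
  Wendy: 436.39
  Diana: 221.92
  Amir: 485.98
  Alice: 363.14
  Iris: 198.38
  Uma: 469.85
  Vic: 449.95
Minimum: Iris (198.38)

ANSWER: Iris


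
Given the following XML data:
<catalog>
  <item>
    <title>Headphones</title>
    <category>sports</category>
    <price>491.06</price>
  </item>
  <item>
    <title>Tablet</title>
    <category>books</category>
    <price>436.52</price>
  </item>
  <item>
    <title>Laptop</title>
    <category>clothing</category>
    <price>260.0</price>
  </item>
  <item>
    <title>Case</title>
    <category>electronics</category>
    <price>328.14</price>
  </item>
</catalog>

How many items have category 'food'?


Scanning <item> elements for <category>food</category>:
Count: 0

ANSWER: 0


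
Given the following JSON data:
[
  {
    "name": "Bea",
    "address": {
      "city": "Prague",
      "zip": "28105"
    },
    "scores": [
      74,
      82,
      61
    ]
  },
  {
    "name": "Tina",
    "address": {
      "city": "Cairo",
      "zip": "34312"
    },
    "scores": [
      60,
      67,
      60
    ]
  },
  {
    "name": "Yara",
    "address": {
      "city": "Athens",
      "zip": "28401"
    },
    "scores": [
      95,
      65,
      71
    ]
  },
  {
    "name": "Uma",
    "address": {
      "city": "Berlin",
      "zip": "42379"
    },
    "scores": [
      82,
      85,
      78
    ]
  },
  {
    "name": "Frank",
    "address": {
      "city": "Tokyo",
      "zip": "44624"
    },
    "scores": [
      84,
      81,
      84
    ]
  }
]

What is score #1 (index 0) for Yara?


Path: records[2].scores[0]
Value: 95

ANSWER: 95


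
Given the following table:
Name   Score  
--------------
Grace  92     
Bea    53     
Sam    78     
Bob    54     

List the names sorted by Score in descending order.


Sorting by Score (descending):
  Grace: 92
  Sam: 78
  Bob: 54
  Bea: 53


ANSWER: Grace, Sam, Bob, Bea


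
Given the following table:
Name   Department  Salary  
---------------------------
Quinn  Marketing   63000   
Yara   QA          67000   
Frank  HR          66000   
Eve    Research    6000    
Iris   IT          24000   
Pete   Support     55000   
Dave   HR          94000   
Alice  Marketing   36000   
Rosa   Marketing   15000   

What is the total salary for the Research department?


Research department members:
  Eve: 6000
Total = 6000 = 6000

ANSWER: 6000


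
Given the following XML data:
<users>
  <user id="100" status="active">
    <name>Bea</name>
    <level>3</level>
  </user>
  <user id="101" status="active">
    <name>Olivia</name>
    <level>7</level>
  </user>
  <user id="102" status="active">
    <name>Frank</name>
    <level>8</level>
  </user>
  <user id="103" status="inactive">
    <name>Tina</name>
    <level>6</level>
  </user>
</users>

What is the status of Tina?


Finding user with name = Tina
user id="103" status="inactive"

ANSWER: inactive


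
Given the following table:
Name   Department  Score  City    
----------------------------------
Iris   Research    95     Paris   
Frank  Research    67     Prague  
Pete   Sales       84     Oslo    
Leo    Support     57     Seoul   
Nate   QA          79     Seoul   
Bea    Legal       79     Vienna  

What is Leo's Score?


Row 4: Leo
Score = 57

ANSWER: 57


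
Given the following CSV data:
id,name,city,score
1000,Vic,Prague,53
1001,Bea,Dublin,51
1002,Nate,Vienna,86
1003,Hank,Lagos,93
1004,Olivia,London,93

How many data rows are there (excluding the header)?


Counting rows (excluding header):
Header: id,name,city,score
Data rows: 5

ANSWER: 5


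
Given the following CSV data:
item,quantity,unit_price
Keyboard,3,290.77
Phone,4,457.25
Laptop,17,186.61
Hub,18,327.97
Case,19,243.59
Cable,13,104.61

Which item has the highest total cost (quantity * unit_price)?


Computing row totals:
  Keyboard: 872.31
  Phone: 1829.0
  Laptop: 3172.37
  Hub: 5903.46
  Case: 4628.21
  Cable: 1359.93
Maximum: Hub (5903.46)

ANSWER: Hub


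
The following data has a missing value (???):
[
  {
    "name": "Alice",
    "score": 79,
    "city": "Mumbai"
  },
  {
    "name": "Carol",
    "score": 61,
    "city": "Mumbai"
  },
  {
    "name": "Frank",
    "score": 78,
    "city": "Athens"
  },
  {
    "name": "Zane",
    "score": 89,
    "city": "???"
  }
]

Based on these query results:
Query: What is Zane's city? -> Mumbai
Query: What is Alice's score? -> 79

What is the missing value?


The missing value is Zane's city
From query: Zane's city = Mumbai

ANSWER: Mumbai


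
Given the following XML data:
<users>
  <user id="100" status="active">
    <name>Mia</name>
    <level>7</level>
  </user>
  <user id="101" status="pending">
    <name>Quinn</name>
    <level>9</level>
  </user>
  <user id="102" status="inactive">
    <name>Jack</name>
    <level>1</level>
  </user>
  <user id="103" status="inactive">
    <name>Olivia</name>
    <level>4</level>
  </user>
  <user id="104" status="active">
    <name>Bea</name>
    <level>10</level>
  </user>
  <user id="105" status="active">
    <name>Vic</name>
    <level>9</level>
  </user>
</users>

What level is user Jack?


Finding user: Jack
<level>1</level>

ANSWER: 1


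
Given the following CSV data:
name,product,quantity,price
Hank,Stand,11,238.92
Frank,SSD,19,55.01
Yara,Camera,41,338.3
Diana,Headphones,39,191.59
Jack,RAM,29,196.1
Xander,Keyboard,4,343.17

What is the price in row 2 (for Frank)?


Row 2: Frank
Column 'price' = 55.01

ANSWER: 55.01


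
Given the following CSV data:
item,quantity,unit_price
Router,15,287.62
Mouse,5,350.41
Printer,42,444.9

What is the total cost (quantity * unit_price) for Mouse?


Row: Mouse
quantity = 5
unit_price = 350.41
total = 5 * 350.41 = 1752.05

ANSWER: 1752.05


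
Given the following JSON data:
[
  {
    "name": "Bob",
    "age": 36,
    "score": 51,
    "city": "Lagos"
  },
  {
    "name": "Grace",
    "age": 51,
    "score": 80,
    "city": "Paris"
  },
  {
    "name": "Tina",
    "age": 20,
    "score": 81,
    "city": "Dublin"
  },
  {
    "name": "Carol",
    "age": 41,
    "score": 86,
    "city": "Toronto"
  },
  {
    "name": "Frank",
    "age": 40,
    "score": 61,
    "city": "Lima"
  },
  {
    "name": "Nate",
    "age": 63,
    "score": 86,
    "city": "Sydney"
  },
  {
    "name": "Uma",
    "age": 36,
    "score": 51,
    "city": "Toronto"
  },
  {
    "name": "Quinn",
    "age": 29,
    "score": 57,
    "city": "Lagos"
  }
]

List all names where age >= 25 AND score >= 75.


Checking both conditions:
  Bob (age=36, score=51) -> no
  Grace (age=51, score=80) -> YES
  Tina (age=20, score=81) -> no
  Carol (age=41, score=86) -> YES
  Frank (age=40, score=61) -> no
  Nate (age=63, score=86) -> YES
  Uma (age=36, score=51) -> no
  Quinn (age=29, score=57) -> no


ANSWER: Grace, Carol, Nate


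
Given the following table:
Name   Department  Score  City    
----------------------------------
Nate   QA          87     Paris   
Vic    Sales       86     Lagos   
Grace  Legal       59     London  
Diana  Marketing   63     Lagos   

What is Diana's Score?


Row 4: Diana
Score = 63

ANSWER: 63


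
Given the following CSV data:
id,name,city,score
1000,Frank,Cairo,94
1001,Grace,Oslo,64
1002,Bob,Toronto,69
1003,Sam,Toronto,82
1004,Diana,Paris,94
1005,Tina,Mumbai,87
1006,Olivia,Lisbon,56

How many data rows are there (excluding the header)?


Counting rows (excluding header):
Header: id,name,city,score
Data rows: 7

ANSWER: 7


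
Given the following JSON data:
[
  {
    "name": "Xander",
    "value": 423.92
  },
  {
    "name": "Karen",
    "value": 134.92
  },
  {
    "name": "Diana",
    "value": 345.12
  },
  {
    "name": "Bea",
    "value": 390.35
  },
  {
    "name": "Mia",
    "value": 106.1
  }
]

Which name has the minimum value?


Comparing values:
  Xander: 423.92
  Karen: 134.92
  Diana: 345.12
  Bea: 390.35
  Mia: 106.1
Minimum: Mia (106.1)

ANSWER: Mia


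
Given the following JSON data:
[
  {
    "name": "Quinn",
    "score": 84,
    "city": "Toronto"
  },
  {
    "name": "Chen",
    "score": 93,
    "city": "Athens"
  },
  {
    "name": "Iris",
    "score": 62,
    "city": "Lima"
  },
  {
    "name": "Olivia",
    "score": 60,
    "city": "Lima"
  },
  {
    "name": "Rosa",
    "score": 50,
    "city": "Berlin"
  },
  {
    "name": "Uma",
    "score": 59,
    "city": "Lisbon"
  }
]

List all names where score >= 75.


Filtering records where score >= 75:
  Quinn (score=84) -> YES
  Chen (score=93) -> YES
  Iris (score=62) -> no
  Olivia (score=60) -> no
  Rosa (score=50) -> no
  Uma (score=59) -> no


ANSWER: Quinn, Chen


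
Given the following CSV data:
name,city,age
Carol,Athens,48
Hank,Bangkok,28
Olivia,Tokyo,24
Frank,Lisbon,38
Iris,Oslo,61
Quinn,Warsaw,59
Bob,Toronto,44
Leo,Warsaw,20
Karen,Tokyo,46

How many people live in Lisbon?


Scanning city column for 'Lisbon':
  Row 4: Frank -> MATCH
Total matches: 1

ANSWER: 1


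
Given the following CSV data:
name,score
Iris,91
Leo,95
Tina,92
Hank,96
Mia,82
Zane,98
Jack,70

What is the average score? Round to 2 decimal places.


Scores: 91, 95, 92, 96, 82, 98, 70
Sum = 624
Count = 7
Average = 624 / 7 = 89.14

ANSWER: 89.14


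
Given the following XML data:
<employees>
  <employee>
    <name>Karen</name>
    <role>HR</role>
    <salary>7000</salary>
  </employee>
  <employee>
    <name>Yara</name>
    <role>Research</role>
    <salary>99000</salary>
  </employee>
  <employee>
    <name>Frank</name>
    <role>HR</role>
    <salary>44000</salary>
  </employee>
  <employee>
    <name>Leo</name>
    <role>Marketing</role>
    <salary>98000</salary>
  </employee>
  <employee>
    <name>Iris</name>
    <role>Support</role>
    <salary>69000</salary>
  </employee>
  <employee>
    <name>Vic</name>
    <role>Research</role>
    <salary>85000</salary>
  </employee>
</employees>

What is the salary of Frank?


Searching for <employee> with <name>Frank</name>
Found at position 3
<salary>44000</salary>

ANSWER: 44000


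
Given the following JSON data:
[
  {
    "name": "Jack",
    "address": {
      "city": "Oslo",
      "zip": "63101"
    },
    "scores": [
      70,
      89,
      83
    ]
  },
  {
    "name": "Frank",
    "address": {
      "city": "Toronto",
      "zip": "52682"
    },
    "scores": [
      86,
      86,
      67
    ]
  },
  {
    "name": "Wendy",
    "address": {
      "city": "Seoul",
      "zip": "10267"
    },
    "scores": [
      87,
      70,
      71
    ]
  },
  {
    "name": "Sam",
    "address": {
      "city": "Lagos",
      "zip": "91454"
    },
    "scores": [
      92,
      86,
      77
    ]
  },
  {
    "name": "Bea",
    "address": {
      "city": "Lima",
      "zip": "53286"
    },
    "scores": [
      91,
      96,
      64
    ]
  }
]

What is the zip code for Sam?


Path: records[3].address.zip
Value: 91454

ANSWER: 91454


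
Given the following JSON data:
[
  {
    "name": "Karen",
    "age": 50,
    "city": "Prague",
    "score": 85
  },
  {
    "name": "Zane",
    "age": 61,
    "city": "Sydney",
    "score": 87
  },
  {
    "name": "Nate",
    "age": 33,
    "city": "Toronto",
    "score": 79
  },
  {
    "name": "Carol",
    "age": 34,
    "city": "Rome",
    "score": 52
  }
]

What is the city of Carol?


Looking up record where name = Carol
Record index: 3
Field 'city' = Rome

ANSWER: Rome


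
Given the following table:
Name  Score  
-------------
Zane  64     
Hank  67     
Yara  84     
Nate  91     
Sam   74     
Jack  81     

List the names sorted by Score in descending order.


Sorting by Score (descending):
  Nate: 91
  Yara: 84
  Jack: 81
  Sam: 74
  Hank: 67
  Zane: 64


ANSWER: Nate, Yara, Jack, Sam, Hank, Zane


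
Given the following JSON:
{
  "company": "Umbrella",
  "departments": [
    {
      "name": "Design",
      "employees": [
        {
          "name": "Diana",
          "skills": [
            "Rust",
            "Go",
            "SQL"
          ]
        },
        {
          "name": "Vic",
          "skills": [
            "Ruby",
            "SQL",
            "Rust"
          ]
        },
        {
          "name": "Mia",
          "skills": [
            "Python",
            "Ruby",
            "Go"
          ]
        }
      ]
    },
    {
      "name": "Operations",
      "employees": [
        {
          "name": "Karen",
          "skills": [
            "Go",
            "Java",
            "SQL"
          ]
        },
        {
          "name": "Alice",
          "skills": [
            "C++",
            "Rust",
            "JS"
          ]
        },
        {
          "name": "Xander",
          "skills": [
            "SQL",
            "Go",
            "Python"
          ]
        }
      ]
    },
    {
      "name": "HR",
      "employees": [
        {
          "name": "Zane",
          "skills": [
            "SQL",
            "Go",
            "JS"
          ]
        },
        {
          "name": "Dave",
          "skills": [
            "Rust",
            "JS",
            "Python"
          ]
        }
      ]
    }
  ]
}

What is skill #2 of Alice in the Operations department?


Path: departments[1].employees[1].skills[1]
Value: Rust

ANSWER: Rust


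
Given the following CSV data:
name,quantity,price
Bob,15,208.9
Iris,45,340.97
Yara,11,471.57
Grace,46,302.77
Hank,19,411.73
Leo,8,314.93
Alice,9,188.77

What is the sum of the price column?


Values in 'price' column:
  Row 1: 208.9
  Row 2: 340.97
  Row 3: 471.57
  Row 4: 302.77
  Row 5: 411.73
  Row 6: 314.93
  Row 7: 188.77
Sum = 208.9 + 340.97 + 471.57 + 302.77 + 411.73 + 314.93 + 188.77 = 2239.64

ANSWER: 2239.64


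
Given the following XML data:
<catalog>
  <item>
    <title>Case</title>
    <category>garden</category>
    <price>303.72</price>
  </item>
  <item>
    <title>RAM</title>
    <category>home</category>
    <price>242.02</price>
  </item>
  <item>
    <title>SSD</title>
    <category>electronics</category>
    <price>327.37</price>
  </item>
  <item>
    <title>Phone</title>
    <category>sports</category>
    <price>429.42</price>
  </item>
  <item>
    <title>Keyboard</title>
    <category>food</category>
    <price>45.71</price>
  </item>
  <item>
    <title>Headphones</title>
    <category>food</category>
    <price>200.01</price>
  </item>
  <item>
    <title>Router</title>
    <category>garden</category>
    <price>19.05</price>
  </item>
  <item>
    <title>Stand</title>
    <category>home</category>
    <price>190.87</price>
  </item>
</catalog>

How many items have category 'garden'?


Scanning <item> elements for <category>garden</category>:
  Item 1: Case -> MATCH
  Item 7: Router -> MATCH
Count: 2

ANSWER: 2


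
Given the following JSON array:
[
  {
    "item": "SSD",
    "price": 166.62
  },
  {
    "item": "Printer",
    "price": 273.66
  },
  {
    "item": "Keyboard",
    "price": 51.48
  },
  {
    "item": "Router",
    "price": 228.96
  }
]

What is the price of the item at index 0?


Array index 0 -> SSD
price = 166.62

ANSWER: 166.62


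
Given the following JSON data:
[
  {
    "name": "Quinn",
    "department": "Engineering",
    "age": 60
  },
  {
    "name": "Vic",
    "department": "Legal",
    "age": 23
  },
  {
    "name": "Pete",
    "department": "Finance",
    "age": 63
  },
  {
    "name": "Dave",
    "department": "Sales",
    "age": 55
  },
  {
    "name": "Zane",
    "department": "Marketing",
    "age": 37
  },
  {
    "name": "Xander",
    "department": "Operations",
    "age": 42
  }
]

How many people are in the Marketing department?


Scanning records for department = Marketing
  Record 4: Zane
Count: 1

ANSWER: 1


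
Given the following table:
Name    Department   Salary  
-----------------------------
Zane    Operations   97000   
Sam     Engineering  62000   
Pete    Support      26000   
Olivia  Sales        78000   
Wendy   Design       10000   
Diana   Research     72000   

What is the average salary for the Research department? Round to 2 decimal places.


Research department members:
  Diana: 72000
Sum = 72000
Count = 1
Average = 72000 / 1 = 72000.00

ANSWER: 72000.00


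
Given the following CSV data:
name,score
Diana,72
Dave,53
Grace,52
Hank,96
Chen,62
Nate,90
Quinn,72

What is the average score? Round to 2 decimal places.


Scores: 72, 53, 52, 96, 62, 90, 72
Sum = 497
Count = 7
Average = 497 / 7 = 71.00

ANSWER: 71.00


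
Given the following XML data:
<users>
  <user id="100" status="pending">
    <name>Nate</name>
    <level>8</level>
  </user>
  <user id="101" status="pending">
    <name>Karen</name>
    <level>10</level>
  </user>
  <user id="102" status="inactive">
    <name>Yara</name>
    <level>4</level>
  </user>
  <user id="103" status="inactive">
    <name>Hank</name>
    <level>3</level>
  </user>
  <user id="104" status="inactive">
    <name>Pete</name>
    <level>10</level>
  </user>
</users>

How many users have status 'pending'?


Counting users with status='pending':
  Nate (id=100) -> MATCH
  Karen (id=101) -> MATCH
Count: 2

ANSWER: 2


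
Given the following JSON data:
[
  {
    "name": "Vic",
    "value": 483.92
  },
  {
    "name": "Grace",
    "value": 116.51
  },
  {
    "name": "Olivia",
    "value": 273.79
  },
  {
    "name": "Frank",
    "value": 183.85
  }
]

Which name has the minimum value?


Comparing values:
  Vic: 483.92
  Grace: 116.51
  Olivia: 273.79
  Frank: 183.85
Minimum: Grace (116.51)

ANSWER: Grace


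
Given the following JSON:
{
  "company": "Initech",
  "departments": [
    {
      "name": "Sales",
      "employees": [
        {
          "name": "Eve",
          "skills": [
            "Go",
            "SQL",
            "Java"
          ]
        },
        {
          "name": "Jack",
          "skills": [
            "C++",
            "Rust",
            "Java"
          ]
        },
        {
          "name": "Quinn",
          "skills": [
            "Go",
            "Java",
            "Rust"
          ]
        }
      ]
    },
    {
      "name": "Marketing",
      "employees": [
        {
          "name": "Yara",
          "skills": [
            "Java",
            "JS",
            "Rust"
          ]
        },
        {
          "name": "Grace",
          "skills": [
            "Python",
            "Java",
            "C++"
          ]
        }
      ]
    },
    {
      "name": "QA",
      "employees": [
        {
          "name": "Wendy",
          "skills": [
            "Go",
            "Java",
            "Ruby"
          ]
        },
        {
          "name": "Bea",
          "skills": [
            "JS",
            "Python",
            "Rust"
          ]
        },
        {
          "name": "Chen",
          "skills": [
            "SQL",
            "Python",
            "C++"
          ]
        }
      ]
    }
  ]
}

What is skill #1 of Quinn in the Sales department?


Path: departments[0].employees[2].skills[0]
Value: Go

ANSWER: Go


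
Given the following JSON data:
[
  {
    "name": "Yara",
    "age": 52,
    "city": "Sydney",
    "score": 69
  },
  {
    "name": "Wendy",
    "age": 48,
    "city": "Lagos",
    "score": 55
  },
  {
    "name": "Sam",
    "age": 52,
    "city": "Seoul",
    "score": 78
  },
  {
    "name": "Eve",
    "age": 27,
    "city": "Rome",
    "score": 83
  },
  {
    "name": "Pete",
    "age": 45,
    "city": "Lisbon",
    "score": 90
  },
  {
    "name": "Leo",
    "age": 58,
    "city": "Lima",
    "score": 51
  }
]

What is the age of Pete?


Looking up record where name = Pete
Record index: 4
Field 'age' = 45

ANSWER: 45


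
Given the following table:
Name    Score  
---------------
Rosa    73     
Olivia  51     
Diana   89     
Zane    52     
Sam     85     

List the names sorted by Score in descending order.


Sorting by Score (descending):
  Diana: 89
  Sam: 85
  Rosa: 73
  Zane: 52
  Olivia: 51


ANSWER: Diana, Sam, Rosa, Zane, Olivia


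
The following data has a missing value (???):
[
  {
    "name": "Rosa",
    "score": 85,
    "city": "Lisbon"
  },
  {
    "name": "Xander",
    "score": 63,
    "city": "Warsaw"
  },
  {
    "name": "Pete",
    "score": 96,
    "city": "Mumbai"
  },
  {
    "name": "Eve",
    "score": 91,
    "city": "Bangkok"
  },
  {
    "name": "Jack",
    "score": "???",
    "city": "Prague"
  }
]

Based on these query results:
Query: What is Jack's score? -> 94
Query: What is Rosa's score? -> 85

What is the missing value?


The missing value is Jack's score
From query: Jack's score = 94

ANSWER: 94


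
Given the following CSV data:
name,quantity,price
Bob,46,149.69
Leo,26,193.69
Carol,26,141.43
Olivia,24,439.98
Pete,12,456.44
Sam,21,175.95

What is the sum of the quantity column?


Values in 'quantity' column:
  Row 1: 46
  Row 2: 26
  Row 3: 26
  Row 4: 24
  Row 5: 12
  Row 6: 21
Sum = 46 + 26 + 26 + 24 + 12 + 21 = 155

ANSWER: 155


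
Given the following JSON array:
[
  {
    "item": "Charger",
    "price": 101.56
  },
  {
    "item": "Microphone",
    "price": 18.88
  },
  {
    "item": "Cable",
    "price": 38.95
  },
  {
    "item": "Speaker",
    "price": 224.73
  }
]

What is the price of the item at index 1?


Array index 1 -> Microphone
price = 18.88

ANSWER: 18.88


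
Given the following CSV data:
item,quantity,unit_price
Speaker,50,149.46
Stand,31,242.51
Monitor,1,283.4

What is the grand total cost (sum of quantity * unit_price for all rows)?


Computing row totals:
  Speaker: 50 * 149.46 = 7473.0
  Stand: 31 * 242.51 = 7517.81
  Monitor: 1 * 283.4 = 283.4
Grand total = 7473.0 + 7517.81 + 283.4 = 15274.21

ANSWER: 15274.21


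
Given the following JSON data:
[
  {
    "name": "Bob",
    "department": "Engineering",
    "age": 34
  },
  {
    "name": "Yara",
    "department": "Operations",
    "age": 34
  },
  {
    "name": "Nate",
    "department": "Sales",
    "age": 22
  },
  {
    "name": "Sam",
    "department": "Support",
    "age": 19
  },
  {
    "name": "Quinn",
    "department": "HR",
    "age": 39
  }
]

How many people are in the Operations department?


Scanning records for department = Operations
  Record 1: Yara
Count: 1

ANSWER: 1


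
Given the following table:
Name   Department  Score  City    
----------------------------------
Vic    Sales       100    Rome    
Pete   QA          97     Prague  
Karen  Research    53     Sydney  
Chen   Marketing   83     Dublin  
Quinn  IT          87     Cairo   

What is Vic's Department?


Row 1: Vic
Department = Sales

ANSWER: Sales


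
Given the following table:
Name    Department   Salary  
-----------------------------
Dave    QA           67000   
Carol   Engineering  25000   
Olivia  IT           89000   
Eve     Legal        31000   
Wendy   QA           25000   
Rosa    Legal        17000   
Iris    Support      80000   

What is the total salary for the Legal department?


Legal department members:
  Eve: 31000
  Rosa: 17000
Total = 31000 + 17000 = 48000

ANSWER: 48000


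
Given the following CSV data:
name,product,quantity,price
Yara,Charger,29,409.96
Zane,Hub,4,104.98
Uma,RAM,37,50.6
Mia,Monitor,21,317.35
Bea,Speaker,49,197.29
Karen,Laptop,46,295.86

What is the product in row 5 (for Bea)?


Row 5: Bea
Column 'product' = Speaker

ANSWER: Speaker


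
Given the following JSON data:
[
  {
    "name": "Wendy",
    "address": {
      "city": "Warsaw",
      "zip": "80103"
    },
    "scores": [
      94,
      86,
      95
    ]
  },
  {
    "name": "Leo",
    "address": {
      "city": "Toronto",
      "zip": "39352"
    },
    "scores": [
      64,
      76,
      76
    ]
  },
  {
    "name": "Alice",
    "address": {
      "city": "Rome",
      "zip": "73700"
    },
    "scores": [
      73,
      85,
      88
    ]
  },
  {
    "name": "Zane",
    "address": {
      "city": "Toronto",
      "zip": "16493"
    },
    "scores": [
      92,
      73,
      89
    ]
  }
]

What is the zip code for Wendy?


Path: records[0].address.zip
Value: 80103

ANSWER: 80103


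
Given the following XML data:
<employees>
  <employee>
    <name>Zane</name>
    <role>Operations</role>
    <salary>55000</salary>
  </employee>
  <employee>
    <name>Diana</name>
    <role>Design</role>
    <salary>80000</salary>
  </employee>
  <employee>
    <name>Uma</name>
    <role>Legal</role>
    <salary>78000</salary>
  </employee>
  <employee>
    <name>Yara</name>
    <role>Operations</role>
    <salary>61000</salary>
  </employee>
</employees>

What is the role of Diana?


Searching for <employee> with <name>Diana</name>
Found at position 2
<role>Design</role>

ANSWER: Design


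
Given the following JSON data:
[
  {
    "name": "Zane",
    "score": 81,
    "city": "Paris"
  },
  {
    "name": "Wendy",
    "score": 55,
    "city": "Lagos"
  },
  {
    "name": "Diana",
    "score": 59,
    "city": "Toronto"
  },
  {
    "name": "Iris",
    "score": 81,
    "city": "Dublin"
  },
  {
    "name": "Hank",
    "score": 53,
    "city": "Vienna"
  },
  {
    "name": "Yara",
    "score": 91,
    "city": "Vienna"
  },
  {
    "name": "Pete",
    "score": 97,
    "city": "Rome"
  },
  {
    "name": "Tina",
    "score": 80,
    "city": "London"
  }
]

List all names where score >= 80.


Filtering records where score >= 80:
  Zane (score=81) -> YES
  Wendy (score=55) -> no
  Diana (score=59) -> no
  Iris (score=81) -> YES
  Hank (score=53) -> no
  Yara (score=91) -> YES
  Pete (score=97) -> YES
  Tina (score=80) -> YES


ANSWER: Zane, Iris, Yara, Pete, Tina


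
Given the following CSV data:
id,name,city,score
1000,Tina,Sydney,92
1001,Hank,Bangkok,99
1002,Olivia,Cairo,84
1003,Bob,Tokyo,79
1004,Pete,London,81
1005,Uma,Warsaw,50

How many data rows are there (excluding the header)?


Counting rows (excluding header):
Header: id,name,city,score
Data rows: 6

ANSWER: 6


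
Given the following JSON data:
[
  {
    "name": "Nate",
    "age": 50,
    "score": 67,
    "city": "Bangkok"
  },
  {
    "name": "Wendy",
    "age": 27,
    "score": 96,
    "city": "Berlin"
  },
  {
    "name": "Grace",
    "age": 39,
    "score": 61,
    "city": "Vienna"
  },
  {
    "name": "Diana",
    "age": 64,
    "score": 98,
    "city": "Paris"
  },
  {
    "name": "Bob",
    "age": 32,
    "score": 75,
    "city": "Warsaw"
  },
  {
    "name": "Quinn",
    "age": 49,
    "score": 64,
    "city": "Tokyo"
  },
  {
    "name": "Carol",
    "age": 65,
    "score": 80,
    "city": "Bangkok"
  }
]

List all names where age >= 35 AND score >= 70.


Checking both conditions:
  Nate (age=50, score=67) -> no
  Wendy (age=27, score=96) -> no
  Grace (age=39, score=61) -> no
  Diana (age=64, score=98) -> YES
  Bob (age=32, score=75) -> no
  Quinn (age=49, score=64) -> no
  Carol (age=65, score=80) -> YES


ANSWER: Diana, Carol


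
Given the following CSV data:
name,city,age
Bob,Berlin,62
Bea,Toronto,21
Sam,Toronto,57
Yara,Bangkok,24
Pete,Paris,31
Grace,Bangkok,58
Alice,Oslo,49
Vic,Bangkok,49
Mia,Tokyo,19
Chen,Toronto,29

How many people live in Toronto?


Scanning city column for 'Toronto':
  Row 2: Bea -> MATCH
  Row 3: Sam -> MATCH
  Row 10: Chen -> MATCH
Total matches: 3

ANSWER: 3


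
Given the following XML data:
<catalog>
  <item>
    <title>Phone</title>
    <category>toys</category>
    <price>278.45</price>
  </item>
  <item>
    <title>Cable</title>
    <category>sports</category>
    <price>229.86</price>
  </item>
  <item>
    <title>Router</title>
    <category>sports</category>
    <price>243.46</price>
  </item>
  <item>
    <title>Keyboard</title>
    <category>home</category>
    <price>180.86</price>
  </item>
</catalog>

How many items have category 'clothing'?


Scanning <item> elements for <category>clothing</category>:
Count: 0

ANSWER: 0


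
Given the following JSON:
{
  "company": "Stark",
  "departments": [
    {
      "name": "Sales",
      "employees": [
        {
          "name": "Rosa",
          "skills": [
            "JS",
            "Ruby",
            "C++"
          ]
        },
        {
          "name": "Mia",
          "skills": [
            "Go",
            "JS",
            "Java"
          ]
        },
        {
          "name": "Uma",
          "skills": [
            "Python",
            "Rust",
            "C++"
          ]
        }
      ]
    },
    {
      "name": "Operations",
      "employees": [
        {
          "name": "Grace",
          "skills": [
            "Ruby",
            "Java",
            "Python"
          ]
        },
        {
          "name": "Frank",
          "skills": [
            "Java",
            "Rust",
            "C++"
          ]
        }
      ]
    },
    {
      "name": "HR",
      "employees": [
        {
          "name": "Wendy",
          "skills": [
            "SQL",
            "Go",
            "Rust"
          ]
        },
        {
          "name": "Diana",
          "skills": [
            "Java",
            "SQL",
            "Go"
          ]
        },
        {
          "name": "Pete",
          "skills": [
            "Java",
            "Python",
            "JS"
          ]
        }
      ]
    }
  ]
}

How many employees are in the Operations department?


Path: departments[1].employees
Count: 2

ANSWER: 2


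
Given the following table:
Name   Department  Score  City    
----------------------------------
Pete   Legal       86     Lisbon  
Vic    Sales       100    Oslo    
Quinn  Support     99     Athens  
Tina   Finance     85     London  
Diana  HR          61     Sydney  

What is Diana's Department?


Row 5: Diana
Department = HR

ANSWER: HR


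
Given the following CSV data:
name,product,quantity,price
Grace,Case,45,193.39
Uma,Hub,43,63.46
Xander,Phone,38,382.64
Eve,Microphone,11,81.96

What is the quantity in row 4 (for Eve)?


Row 4: Eve
Column 'quantity' = 11

ANSWER: 11


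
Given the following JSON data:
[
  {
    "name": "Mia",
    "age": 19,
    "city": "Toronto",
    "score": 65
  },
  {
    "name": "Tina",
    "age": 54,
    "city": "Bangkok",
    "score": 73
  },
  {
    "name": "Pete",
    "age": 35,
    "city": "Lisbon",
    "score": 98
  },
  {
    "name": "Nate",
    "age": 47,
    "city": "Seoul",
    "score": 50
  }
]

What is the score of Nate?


Looking up record where name = Nate
Record index: 3
Field 'score' = 50

ANSWER: 50
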